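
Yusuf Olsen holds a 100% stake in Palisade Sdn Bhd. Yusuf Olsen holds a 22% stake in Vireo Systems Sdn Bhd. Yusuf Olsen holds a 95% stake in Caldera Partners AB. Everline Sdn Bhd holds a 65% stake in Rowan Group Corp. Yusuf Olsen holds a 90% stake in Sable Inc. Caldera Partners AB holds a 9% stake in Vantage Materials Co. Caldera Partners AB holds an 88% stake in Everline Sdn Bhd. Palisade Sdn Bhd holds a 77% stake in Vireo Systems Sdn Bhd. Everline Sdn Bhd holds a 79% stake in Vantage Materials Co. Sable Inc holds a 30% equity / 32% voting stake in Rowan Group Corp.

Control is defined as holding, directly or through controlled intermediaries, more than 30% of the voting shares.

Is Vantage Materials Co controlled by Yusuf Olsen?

Yes

Yusuf holds 95% of Caldera, so Yusuf controls Caldera.
Caldera holds 88% of Everline, so Yusuf controls Everline.
Everline and Caldera together hold 79% + 9% = 88% of Vantage, so Yusuf controls Vantage.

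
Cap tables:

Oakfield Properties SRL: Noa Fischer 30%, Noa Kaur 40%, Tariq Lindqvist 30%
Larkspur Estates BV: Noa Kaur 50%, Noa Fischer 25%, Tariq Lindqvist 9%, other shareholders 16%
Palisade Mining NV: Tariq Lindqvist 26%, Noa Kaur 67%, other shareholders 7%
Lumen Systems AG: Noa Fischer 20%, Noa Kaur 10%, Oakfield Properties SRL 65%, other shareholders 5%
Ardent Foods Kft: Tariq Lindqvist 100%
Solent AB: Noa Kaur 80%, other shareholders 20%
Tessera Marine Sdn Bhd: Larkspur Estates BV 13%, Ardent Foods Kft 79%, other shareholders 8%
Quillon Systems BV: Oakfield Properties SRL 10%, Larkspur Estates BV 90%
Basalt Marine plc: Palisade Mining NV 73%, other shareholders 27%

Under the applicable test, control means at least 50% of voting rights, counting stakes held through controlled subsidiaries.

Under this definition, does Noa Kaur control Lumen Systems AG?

No

Noa Kaur holds 50% of Larkspur, so Noa Kaur controls Larkspur.
Noa Kaur holds 67% of Palisade, so Noa Kaur controls Palisade.
Noa Kaur holds 80% of Solent, so Noa Kaur controls Solent.
Larkspur holds 90% of Quillon, so Noa Kaur controls Quillon.
Palisade holds 73% of Basalt, so Noa Kaur controls Basalt.
In Lumen, Noa Kaur's side holds only 10%, not ≥ 50%.
So Noa Kaur does not control Lumen.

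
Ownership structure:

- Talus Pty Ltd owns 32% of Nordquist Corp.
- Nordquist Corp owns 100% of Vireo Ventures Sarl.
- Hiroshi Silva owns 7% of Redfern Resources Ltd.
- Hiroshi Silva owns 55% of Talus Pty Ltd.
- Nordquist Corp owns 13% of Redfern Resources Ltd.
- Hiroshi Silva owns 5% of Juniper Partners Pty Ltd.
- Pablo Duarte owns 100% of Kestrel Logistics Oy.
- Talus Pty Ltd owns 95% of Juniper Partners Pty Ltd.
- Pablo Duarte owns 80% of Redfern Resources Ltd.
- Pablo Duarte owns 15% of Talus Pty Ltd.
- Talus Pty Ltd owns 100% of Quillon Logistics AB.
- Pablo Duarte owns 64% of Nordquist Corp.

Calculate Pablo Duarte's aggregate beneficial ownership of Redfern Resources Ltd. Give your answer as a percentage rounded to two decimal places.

88.94%

Pablo reaches Redfern along 3 paths.
Direct stake: 80% = 80%.
Via Talus → Nordquist: 15% × 32% × 13% = 0.624%.
Via Nordquist: 64% × 13% = 8.32%.
Total: 80% + 0.624% + 8.32% = 88.944%.
Rounded: 88.94%.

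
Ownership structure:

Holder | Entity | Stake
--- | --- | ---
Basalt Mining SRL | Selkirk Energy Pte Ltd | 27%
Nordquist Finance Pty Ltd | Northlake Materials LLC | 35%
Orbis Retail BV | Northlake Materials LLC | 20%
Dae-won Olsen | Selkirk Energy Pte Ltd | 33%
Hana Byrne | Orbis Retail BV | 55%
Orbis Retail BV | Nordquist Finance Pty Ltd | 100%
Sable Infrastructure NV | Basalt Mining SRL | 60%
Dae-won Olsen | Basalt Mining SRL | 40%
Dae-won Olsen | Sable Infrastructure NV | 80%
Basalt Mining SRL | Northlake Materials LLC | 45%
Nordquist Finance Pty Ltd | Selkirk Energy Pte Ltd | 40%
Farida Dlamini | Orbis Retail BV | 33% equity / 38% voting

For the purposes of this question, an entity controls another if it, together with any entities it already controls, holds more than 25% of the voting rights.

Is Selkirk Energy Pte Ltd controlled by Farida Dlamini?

Yes

Farida holds 38% of Orbis, so Farida controls Orbis.
Orbis holds 100% of Nordquist, so Farida controls Nordquist.
Nordquist holds 40% of Selkirk, so Farida controls Selkirk.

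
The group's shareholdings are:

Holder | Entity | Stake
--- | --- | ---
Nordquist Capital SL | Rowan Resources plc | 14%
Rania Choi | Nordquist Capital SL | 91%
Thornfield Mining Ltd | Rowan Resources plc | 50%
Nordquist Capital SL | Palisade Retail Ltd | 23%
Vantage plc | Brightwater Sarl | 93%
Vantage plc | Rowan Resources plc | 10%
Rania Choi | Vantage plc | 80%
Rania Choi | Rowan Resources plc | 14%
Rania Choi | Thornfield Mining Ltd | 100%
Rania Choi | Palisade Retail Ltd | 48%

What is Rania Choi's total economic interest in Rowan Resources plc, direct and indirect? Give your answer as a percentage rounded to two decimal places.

84.74%

Rania reaches Rowan along 4 paths.
Via Nordquist: 91% × 14% = 12.74%.
Via Vantage: 80% × 10% = 8%.
Via Thornfield: 100% × 50% = 50%.
Direct stake: 14% = 14%.
Total: 12.74% + 8% + 50% + 14% = 84.74%.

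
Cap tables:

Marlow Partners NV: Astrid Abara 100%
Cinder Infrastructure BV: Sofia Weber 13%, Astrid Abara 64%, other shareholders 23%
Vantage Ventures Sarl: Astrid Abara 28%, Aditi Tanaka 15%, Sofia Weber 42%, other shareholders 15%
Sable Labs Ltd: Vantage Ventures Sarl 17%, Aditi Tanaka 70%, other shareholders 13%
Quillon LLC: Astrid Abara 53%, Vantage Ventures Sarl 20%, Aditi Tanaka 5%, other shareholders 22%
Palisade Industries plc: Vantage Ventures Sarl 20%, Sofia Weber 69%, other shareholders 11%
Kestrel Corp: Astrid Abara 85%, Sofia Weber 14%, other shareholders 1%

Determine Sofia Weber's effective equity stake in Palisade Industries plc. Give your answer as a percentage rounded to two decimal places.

77.40%

Sofia reaches Palisade along 2 paths.
Via Vantage: 42% × 20% = 8.4%.
Direct stake: 69% = 69%.
Total: 8.4% + 69% = 77.4%.
Rounded: 77.40%.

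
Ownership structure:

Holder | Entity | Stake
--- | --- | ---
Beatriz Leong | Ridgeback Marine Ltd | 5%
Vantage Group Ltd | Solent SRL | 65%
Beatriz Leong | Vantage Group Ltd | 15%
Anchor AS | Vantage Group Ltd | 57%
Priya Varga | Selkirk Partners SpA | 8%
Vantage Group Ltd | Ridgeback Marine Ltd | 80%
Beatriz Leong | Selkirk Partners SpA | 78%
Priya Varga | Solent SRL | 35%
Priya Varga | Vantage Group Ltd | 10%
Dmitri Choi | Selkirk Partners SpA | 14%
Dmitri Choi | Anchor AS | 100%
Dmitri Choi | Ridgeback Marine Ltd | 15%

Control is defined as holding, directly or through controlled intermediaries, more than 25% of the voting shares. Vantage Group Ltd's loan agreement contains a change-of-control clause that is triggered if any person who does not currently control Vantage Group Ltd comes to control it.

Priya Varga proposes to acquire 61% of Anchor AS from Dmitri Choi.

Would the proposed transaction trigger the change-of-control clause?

The purchase adds only to Priya's holdings (Dmitri's stake shrinks), so Priya is the only person who could newly come to control Vantage.
Priya holds 35% of Solent, so Priya controls Solent.
In Vantage, Priya's side holds only 10%, not > 25%.
So before the transaction, Priya does not control Vantage.
After the purchase, Priya holds 61% of Anchor directly, and Dmitri's stake falls to 39%.
Priya holds 61% of Anchor, so Priya controls Anchor.
Priya and Anchor together hold 10% + 57% = 67% of Vantage, so Priya controls Vantage.
Priya did not control Vantage before and does after, so the clause is triggered.

Yes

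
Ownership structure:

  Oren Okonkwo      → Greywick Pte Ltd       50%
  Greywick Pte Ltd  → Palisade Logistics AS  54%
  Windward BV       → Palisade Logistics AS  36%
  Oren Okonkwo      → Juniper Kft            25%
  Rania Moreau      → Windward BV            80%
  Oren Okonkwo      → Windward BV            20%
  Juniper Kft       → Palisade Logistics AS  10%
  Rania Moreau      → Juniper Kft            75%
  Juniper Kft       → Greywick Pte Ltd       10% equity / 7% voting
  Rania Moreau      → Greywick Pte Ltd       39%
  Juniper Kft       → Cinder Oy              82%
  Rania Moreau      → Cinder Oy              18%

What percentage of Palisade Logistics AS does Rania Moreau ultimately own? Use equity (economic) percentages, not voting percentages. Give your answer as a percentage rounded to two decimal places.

Rania reaches Palisade along 4 paths.
Via Windward: 80% × 36% = 28.8%.
Via Juniper: 75% × 10% = 7.5%.
Via Greywick: 39% × 54% = 21.06%.
Via Juniper → Greywick: 75% × 10% × 54% = 4.05%.
Total: 28.8% + 7.5% + 21.06% + 4.05% = 61.41%.

61.41%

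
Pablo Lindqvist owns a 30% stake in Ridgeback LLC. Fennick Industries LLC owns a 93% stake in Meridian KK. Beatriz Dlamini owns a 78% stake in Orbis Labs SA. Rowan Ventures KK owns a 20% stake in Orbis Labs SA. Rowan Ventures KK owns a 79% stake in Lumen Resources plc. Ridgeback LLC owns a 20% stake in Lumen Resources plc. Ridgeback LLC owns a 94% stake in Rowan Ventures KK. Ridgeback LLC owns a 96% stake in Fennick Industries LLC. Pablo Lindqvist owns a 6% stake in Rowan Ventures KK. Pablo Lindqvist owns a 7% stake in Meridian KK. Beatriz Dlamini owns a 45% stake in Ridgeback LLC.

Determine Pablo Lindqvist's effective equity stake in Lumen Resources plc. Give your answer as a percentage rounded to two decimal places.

Pablo reaches Lumen along 3 paths.
Via Rowan: 6% × 79% = 4.74%.
Via Ridgeback → Rowan: 30% × 94% × 79% = 22.278%.
Via Ridgeback: 30% × 20% = 6%.
Total: 4.74% + 22.278% + 6% = 33.018%.
Rounded: 33.02%.

33.02%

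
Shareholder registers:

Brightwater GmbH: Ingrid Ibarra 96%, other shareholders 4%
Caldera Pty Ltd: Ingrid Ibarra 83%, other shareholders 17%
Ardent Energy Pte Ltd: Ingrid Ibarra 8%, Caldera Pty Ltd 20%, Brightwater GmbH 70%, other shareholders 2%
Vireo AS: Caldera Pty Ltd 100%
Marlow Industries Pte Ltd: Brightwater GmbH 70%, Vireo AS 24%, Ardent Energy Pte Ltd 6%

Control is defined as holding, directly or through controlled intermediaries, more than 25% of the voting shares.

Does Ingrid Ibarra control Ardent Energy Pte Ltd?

Ingrid holds 83% of Caldera, so Ingrid controls Caldera.
Ingrid holds 96% of Brightwater, so Ingrid controls Brightwater.
Ingrid and Caldera and Brightwater together hold 8% + 20% + 70% = 98% of Ardent, so Ingrid controls Ardent.

Yes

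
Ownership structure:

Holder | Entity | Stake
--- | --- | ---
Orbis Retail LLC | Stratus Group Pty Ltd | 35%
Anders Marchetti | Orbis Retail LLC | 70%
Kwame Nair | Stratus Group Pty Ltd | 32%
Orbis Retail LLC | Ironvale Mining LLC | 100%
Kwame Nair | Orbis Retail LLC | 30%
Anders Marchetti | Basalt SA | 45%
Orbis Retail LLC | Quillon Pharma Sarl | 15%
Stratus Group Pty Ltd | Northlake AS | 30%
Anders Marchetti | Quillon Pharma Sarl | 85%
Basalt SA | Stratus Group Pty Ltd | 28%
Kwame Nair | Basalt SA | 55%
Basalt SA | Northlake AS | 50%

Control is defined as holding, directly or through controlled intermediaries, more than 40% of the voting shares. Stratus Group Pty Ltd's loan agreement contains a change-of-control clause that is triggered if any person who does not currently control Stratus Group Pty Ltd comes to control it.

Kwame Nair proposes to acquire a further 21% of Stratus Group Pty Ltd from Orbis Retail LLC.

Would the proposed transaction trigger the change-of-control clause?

No

The purchase adds only to Kwame's holdings (Orbis's stake shrinks), so Kwame is the only person who could newly come to control Stratus.
Kwame holds 55% of Basalt, so Kwame controls Basalt.
Basalt and Kwame together hold 28% + 32% = 60% of Stratus, so Kwame controls Stratus.
So Kwame already controls Stratus before the transaction.
After the purchase, Kwame's direct stake in Stratus rises to 32% + 21% = 53%, and Orbis's stake falls to 14%.
Kwame controlled Stratus already, so this is not a new person acquiring control; every other person's position is unchanged or reduced.
No new person acquires control, so the clause is not triggered.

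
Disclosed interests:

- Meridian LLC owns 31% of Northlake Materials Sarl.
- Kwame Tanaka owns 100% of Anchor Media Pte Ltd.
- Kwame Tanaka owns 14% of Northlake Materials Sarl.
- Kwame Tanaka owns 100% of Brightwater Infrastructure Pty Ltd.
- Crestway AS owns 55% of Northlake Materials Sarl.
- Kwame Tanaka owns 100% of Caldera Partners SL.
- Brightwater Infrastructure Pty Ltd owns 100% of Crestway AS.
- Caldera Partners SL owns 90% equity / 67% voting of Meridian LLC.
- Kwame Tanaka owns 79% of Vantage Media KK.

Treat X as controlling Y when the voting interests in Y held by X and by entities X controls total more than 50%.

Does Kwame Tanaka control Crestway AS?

Kwame holds 100% of Brightwater, so Kwame controls Brightwater.
Brightwater holds 100% of Crestway, so Kwame controls Crestway.

Yes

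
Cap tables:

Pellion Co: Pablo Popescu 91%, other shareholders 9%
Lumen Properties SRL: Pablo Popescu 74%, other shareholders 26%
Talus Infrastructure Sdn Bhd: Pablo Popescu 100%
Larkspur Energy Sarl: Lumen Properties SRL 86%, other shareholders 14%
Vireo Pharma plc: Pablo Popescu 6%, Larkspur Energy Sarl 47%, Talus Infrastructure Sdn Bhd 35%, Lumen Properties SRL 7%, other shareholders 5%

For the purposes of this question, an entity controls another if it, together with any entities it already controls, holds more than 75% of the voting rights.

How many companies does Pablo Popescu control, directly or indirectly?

Pablo holds 91% of Pellion, so Pablo controls Pellion.
Pablo holds 100% of Talus, so Pablo controls Talus.
No other company's threshold is met.
Pablo controls 2 companies.

2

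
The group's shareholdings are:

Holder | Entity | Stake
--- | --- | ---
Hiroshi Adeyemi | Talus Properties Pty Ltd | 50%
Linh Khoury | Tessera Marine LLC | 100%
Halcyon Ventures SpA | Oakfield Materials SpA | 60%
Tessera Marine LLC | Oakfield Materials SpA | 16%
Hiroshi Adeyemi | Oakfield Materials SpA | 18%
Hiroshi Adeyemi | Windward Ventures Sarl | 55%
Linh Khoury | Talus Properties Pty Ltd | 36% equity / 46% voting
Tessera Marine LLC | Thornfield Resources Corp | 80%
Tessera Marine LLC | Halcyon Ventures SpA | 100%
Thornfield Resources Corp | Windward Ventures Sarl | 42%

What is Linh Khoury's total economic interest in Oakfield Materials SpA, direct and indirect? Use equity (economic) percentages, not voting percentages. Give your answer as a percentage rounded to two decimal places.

76.00%

Linh reaches Oakfield along 2 paths.
Via Tessera → Halcyon: 100% × 100% × 60% = 60%.
Via Tessera: 100% × 16% = 16%.
Total: 60% + 16% = 76%.
Rounded: 76.00%.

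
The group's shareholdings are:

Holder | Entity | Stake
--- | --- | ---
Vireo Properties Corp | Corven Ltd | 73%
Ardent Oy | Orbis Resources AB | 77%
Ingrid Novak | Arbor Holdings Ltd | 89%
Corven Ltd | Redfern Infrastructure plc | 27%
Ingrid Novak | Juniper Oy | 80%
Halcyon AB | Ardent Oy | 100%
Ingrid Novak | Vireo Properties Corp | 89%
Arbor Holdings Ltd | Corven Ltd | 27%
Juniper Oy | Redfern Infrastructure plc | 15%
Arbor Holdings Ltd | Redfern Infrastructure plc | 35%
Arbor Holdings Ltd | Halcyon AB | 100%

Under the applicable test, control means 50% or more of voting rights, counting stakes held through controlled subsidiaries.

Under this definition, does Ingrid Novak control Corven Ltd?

Ingrid holds 89% of Arbor, so Ingrid controls Arbor.
Ingrid holds 89% of Vireo, so Ingrid controls Vireo.
Arbor and Vireo together hold 27% + 73% = 100% of Corven, so Ingrid controls Corven.

Yes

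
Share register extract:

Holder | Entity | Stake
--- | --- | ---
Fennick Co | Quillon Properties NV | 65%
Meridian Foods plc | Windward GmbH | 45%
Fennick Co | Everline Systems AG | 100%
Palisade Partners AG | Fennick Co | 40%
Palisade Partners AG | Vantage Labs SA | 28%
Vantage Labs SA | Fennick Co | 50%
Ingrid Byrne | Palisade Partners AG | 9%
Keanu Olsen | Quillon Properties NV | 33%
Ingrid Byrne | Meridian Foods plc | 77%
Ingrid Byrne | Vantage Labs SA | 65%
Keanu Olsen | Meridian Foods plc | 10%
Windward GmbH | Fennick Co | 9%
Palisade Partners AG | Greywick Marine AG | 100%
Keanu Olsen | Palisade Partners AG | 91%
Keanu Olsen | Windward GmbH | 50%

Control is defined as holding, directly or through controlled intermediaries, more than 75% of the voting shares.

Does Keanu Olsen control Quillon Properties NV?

No

Keanu holds 91% of Palisade, so Keanu controls Palisade.
Palisade holds 100% of Greywick, so Keanu controls Greywick.
In Quillon, Keanu's side holds only 33%, not > 75%.
So Keanu does not control Quillon.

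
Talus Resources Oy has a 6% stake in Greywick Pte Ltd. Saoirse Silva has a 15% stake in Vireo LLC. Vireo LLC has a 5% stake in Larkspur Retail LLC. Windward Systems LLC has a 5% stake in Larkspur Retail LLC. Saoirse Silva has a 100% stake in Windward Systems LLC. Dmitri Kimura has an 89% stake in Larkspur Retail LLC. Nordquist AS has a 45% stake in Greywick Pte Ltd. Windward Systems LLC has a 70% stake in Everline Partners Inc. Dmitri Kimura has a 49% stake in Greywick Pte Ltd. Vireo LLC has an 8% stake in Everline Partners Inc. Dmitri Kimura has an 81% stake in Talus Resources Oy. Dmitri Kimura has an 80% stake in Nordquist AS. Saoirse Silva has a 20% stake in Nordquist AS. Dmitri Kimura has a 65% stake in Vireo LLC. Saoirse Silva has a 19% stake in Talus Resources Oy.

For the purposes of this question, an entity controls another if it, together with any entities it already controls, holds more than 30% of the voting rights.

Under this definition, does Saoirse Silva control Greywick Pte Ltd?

Saoirse holds 100% of Windward, so Saoirse controls Windward.
Windward holds 70% of Everline, so Saoirse controls Everline.
Neither Saoirse nor any entity Saoirse controls holds any voting interest in Greywick.
So Saoirse does not control Greywick.

No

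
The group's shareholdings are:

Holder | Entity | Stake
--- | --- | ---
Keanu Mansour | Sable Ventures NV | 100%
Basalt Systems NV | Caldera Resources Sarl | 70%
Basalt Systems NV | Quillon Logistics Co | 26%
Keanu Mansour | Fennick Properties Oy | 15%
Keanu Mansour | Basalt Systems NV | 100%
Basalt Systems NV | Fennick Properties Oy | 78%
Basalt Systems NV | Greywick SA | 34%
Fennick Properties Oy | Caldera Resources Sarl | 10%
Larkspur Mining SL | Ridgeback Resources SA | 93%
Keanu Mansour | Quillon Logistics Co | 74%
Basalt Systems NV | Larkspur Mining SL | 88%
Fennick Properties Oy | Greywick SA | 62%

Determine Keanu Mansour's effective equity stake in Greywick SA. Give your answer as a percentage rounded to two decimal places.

Keanu reaches Greywick along 3 paths.
Via Basalt: 100% × 34% = 34%.
Via Fennick: 15% × 62% = 9.3%.
Via Basalt → Fennick: 100% × 78% × 62% = 48.36%.
Total: 34% + 9.3% + 48.36% = 91.66%.

91.66%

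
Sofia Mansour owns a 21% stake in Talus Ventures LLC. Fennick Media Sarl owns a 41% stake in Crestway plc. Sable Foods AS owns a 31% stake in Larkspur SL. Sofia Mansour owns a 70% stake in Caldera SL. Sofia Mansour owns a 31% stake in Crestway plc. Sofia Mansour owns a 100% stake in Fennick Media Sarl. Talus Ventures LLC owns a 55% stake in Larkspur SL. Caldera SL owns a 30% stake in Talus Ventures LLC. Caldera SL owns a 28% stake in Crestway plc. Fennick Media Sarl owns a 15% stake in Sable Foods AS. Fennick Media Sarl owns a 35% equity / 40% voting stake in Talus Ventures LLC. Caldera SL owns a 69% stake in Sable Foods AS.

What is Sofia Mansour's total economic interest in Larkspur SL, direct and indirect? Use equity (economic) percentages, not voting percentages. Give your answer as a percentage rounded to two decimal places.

Sofia reaches Larkspur along 5 paths.
Via Talus: 21% × 55% = 11.55%.
Via Caldera → Talus: 70% × 30% × 55% = 11.55%.
Via Fennick → Talus: 100% × 35% × 55% = 19.25%.
Via Fennick → Sable: 100% × 15% × 31% = 4.65%.
Via Caldera → Sable: 70% × 69% × 31% = 14.973%.
Total: 11.55% + 11.55% + 19.25% + 4.65% + 14.973% = 61.973%.
Rounded: 61.97%.

61.97%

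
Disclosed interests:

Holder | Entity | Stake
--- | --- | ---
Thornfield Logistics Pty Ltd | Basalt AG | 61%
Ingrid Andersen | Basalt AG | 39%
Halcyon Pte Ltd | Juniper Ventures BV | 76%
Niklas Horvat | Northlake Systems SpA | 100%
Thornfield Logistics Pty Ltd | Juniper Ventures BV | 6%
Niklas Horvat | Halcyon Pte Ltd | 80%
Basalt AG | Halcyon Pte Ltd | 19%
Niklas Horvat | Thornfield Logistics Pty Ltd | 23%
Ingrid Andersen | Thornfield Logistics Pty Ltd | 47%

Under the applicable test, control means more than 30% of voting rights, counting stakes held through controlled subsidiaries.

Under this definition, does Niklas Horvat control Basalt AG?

Niklas holds 80% of Halcyon, so Niklas controls Halcyon.
Halcyon holds 76% of Juniper, so Niklas controls Juniper.
Niklas holds 100% of Northlake, so Niklas controls Northlake.
Neither Niklas nor any entity Niklas controls holds any voting interest in Basalt.
So Niklas does not control Basalt.

No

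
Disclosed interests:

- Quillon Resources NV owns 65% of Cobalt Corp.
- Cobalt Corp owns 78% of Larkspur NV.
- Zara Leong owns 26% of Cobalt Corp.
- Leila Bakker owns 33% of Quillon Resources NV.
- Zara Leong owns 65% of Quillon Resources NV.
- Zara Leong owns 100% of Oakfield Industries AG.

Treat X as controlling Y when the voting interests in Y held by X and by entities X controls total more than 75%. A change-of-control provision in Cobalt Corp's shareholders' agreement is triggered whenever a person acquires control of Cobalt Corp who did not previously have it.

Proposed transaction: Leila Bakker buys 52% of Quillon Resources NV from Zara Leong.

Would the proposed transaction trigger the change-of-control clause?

The purchase adds only to Leila's holdings (Zara's stake shrinks), so Leila is the only person who could newly come to control Cobalt.
Leila's largest direct stake is 33% in Quillon, which does not meet the threshold, so Leila controls no company.
Neither Leila nor any entity Leila controls holds any voting interest in Cobalt.
So before the transaction, Leila does not control Cobalt.
After the purchase, Leila's direct stake in Quillon rises to 33% + 52% = 85%, and Zara's stake falls to 13%.
Leila holds 85% of Quillon, so Leila controls Quillon.
After the transaction, Leila's side holds 65% of Cobalt, not > 75%, so Leila still does not control Cobalt.
No new person acquires control, so the clause is not triggered.

No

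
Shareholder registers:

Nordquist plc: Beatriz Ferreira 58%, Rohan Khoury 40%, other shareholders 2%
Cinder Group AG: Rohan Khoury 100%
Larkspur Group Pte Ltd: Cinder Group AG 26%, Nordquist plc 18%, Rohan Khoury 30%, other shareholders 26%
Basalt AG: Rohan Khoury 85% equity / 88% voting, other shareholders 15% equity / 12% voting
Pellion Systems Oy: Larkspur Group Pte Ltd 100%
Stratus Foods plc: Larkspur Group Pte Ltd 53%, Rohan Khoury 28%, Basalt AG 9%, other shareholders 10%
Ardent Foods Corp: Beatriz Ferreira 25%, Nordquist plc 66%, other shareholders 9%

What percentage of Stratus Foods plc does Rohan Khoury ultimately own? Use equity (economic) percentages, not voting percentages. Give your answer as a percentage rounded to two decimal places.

69.15%

Rohan reaches Stratus along 5 paths.
Via Cinder → Larkspur: 100% × 26% × 53% = 13.78%.
Via Nordquist → Larkspur: 40% × 18% × 53% = 3.816%.
Via Larkspur: 30% × 53% = 15.9%.
Direct stake: 28% = 28%.
Via Basalt: 85% × 9% = 7.65%.
Total: 13.78% + 3.816% + 15.9% + 28% + 7.65% = 69.146%.
Rounded: 69.15%.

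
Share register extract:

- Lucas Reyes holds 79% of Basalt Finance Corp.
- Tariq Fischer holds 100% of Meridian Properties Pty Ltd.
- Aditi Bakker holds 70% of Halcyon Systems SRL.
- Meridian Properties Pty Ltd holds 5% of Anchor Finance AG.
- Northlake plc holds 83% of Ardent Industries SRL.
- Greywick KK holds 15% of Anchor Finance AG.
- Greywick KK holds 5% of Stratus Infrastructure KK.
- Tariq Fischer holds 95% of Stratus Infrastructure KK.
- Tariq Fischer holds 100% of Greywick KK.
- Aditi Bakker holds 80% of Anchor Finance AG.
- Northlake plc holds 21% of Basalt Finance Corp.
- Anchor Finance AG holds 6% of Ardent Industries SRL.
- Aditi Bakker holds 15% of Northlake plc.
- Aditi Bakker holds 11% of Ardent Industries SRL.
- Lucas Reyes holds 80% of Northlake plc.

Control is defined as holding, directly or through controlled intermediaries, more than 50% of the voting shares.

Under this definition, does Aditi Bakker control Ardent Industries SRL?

Aditi holds 80% of Anchor, so Aditi controls Anchor.
Aditi holds 70% of Halcyon, so Aditi controls Halcyon.
In Ardent, Aditi's side holds only 11% + 6% = 17%, not > 50%.
So Aditi does not control Ardent.

No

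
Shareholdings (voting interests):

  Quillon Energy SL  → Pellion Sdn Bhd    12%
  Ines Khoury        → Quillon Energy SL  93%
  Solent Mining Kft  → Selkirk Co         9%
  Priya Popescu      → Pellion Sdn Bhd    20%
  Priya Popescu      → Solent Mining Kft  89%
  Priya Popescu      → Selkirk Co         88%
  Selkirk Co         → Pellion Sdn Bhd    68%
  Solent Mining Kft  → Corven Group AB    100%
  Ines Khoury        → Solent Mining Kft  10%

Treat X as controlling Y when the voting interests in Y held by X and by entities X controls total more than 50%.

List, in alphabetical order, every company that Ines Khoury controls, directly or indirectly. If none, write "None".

Quillon Energy SL

Ines holds 93% of Quillon, so Ines controls Quillon.
No other company's threshold is met.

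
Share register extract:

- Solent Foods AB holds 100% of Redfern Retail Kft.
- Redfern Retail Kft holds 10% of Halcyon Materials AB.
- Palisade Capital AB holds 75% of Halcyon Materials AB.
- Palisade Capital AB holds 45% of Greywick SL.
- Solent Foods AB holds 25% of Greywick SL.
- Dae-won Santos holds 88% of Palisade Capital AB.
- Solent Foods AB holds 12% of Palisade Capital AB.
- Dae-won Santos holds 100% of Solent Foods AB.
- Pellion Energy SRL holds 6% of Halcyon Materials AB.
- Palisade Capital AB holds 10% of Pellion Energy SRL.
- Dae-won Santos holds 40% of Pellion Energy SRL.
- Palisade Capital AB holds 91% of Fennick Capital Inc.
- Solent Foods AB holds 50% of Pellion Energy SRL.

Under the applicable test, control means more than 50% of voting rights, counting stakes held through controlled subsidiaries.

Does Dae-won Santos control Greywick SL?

Yes

Dae-won holds 100% of Solent, so Dae-won controls Solent.
Dae-won and Solent together hold 88% + 12% = 100% of Palisade, so Dae-won controls Palisade.
Palisade and Solent together hold 45% + 25% = 70% of Greywick, so Dae-won controls Greywick.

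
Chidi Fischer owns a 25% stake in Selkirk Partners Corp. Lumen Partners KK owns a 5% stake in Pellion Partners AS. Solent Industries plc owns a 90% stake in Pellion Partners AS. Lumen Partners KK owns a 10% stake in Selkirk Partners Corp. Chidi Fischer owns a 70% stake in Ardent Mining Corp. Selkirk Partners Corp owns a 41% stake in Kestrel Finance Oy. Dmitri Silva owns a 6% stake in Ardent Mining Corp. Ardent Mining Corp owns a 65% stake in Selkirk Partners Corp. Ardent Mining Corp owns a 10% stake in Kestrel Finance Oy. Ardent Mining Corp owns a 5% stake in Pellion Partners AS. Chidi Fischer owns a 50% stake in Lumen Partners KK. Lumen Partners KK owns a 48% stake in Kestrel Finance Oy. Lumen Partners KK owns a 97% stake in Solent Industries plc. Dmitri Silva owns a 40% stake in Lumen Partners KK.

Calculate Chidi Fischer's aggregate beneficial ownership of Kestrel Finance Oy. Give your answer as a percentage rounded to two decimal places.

Chidi reaches Kestrel along 5 paths.
Via Lumen: 50% × 48% = 24%.
Via Lumen → Selkirk: 50% × 10% × 41% = 2.05%.
Via Ardent → Selkirk: 70% × 65% × 41% = 18.655%.
Via Selkirk: 25% × 41% = 10.25%.
Via Ardent: 70% × 10% = 7%.
Total: 24% + 2.05% + 18.655% + 10.25% + 7% = 61.955%.
Rounded: 61.96%.

61.96%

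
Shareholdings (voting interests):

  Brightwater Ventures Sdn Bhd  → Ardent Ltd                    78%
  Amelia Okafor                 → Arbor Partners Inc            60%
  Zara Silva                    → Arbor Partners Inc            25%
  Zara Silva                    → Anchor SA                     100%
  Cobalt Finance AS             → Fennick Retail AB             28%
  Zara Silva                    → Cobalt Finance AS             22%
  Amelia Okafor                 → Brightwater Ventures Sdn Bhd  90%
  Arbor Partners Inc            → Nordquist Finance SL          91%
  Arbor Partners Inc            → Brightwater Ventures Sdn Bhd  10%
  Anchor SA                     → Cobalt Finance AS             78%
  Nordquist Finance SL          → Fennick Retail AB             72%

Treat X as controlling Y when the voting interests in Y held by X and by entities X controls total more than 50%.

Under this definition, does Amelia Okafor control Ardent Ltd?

Amelia holds 60% of Arbor, so Amelia controls Arbor.
Arbor and Amelia together hold 10% + 90% = 100% of Brightwater, so Amelia controls Brightwater.
Brightwater holds 78% of Ardent, so Amelia controls Ardent.

Yes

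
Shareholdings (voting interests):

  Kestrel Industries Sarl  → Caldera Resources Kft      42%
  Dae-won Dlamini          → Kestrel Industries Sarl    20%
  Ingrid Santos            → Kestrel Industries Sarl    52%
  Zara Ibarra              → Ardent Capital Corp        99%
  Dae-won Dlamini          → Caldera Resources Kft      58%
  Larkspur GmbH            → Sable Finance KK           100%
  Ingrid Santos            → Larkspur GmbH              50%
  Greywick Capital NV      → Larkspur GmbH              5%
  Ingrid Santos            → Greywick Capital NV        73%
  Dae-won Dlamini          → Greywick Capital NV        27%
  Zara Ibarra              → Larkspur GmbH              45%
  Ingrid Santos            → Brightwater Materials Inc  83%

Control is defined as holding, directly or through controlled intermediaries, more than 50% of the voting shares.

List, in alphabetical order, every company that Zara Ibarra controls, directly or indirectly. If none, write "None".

Ardent Capital Corp

Zara holds 99% of Ardent, so Zara controls Ardent.
No other company's threshold is met.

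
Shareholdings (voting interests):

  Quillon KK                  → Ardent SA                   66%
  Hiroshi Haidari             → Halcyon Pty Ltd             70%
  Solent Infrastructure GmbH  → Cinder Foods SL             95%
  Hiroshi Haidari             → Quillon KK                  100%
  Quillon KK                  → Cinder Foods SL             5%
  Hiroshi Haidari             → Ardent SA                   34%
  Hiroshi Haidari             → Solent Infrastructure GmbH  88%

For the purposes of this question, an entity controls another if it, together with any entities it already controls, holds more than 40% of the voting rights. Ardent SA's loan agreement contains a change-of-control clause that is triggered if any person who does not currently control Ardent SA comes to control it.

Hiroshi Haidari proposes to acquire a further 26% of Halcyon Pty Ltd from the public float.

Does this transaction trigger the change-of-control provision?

The purchase changes only Hiroshi's holdings, so Hiroshi is the only person who could newly come to control Ardent.
Hiroshi holds 100% of Quillon, so Hiroshi controls Quillon.
Quillon and Hiroshi together hold 66% + 34% = 100% of Ardent, so Hiroshi controls Ardent.
So Hiroshi already controls Ardent before the transaction.
After the purchase, Hiroshi's direct stake in Halcyon rises to 70% + 26% = 96%.
Hiroshi controlled Ardent already, so this is not a new person acquiring control; every other person's position is unchanged or reduced.
No new person acquires control, so the clause is not triggered.

No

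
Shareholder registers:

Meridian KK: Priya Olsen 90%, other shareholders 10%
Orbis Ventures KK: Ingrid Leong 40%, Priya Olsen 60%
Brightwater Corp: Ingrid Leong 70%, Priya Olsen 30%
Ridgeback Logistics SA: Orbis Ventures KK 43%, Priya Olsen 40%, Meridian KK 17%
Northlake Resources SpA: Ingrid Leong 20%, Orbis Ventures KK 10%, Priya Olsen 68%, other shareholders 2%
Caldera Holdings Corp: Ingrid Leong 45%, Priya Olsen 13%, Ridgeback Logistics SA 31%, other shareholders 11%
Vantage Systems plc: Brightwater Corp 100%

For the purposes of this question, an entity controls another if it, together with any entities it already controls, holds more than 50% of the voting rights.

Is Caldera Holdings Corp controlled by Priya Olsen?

No

Priya holds 90% of Meridian, so Priya controls Meridian.
Priya holds 60% of Orbis, so Priya controls Orbis.
Orbis and Priya and Meridian together hold 43% + 40% + 17% = 100% of Ridgeback, so Priya controls Ridgeback.
Orbis and Priya together hold 10% + 68% = 78% of Northlake, so Priya controls Northlake.
In Caldera, Priya's side holds only 13% + 31% = 44%, not > 50%.
So Priya does not control Caldera.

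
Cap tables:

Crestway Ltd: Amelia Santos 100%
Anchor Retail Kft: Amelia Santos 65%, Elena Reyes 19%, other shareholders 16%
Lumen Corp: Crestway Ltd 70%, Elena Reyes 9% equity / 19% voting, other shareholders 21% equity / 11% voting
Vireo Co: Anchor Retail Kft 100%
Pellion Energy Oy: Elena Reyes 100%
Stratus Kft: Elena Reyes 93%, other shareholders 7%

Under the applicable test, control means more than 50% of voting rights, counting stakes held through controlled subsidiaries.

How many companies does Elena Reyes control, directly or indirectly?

2

Elena holds 100% of Pellion, so Elena controls Pellion.
Elena holds 93% of Stratus, so Elena controls Stratus.
No other company's threshold is met.
Elena controls 2 companies.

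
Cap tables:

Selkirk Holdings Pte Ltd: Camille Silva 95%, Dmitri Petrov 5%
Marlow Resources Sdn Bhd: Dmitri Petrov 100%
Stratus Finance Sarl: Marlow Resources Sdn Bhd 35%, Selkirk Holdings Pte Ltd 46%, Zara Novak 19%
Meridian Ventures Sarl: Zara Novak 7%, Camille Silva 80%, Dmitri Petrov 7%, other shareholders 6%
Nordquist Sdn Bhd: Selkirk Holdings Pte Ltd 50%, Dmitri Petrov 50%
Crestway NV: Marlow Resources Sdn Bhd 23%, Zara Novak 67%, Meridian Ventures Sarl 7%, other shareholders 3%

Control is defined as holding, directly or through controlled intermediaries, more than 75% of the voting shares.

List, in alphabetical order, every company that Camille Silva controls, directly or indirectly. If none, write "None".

Camille holds 95% of Selkirk, so Camille controls Selkirk.
Camille holds 80% of Meridian, so Camille controls Meridian.
No other company's threshold is met.

Meridian Ventures Sarl, Selkirk Holdings Pte Ltd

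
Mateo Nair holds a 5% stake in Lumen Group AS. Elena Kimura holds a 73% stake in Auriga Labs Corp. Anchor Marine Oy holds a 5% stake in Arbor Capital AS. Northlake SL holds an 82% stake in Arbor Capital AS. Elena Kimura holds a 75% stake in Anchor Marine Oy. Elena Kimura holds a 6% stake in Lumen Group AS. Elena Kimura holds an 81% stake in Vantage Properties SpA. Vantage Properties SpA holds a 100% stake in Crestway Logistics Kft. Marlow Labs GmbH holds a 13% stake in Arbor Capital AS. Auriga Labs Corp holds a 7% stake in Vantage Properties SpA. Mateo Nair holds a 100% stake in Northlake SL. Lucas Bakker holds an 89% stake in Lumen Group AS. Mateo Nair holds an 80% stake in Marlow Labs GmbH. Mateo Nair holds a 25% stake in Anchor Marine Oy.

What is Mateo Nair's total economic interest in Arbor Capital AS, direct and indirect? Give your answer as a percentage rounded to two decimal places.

93.65%

Mateo reaches Arbor along 3 paths.
Via Northlake: 100% × 82% = 82%.
Via Marlow: 80% × 13% = 10.4%.
Via Anchor: 25% × 5% = 1.25%.
Total: 82% + 10.4% + 1.25% = 93.65%.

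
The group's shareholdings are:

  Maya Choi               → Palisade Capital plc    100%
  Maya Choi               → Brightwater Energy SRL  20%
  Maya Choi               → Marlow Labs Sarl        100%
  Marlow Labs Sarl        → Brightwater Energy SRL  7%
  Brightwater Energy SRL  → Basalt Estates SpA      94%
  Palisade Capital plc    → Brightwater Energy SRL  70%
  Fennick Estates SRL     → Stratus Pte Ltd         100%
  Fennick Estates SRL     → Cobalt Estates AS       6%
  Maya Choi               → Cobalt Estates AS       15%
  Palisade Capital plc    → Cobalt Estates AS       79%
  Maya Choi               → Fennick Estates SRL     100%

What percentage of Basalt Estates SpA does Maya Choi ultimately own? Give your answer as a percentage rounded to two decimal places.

Maya reaches Basalt along 3 paths.
Via Brightwater: 20% × 94% = 18.8%.
Via Marlow → Brightwater: 100% × 7% × 94% = 6.58%.
Via Palisade → Brightwater: 100% × 70% × 94% = 65.8%.
Total: 18.8% + 6.58% + 65.8% = 91.18%.

91.18%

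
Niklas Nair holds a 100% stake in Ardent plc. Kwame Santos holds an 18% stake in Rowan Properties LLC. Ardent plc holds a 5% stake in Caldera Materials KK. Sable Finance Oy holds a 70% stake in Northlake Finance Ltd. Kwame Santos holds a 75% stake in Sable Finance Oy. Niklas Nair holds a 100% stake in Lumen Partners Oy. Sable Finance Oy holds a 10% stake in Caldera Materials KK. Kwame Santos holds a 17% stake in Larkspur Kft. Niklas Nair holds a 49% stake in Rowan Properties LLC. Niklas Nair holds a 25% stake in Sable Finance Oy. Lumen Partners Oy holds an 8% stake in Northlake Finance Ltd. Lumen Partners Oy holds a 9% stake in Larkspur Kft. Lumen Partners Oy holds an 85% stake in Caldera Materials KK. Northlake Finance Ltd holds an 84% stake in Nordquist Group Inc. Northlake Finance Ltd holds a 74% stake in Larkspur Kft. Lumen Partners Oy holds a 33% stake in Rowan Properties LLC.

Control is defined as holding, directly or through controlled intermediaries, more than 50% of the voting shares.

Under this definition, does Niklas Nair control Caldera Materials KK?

Niklas holds 100% of Ardent, so Niklas controls Ardent.
Niklas holds 100% of Lumen, so Niklas controls Lumen.
Lumen and Ardent together hold 85% + 5% = 90% of Caldera, so Niklas controls Caldera.

Yes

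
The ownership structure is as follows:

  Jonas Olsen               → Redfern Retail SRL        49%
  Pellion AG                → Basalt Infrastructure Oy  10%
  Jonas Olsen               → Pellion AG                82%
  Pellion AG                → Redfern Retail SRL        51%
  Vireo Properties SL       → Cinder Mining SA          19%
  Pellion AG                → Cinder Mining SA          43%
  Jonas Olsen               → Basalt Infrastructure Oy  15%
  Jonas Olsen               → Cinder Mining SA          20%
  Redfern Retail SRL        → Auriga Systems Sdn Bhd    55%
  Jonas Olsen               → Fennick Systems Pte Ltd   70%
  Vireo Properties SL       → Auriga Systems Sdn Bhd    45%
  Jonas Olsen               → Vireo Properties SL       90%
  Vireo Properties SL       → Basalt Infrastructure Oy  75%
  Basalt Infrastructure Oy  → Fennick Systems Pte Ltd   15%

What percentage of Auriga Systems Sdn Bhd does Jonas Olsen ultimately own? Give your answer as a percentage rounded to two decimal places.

90.45%

Jonas reaches Auriga along 3 paths.
Via Redfern: 49% × 55% = 26.95%.
Via Pellion → Redfern: 82% × 51% × 55% = 23.001%.
Via Vireo: 90% × 45% = 40.5%.
Total: 26.95% + 23.001% + 40.5% = 90.451%.
Rounded: 90.45%.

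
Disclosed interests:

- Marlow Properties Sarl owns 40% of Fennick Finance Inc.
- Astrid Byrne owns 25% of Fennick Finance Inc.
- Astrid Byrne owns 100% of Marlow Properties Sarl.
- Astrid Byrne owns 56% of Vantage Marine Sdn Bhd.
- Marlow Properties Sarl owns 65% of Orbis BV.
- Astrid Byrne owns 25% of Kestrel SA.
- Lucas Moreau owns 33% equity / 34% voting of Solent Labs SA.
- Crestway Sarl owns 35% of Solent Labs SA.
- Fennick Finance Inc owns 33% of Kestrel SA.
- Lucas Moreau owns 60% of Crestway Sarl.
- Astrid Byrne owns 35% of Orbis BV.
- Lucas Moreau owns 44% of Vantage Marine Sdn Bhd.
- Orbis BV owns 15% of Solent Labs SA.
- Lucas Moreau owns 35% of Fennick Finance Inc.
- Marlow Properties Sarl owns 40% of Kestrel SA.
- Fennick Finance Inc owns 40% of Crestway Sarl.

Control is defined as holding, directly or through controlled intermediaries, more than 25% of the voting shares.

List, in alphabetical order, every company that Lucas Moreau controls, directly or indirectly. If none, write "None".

Crestway Sarl, Fennick Finance Inc, Kestrel SA, Solent Labs SA, Vantage Marine Sdn Bhd

Lucas holds 44% of Vantage, so Lucas controls Vantage.
Lucas holds 35% of Fennick, so Lucas controls Fennick.
Fennick and Lucas together hold 40% + 60% = 100% of Crestway, so Lucas controls Crestway.
Fennick holds 33% of Kestrel, so Lucas controls Kestrel.
Lucas and Crestway together hold 34% + 35% = 69% of Solent, so Lucas controls Solent.
No other company's threshold is met.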